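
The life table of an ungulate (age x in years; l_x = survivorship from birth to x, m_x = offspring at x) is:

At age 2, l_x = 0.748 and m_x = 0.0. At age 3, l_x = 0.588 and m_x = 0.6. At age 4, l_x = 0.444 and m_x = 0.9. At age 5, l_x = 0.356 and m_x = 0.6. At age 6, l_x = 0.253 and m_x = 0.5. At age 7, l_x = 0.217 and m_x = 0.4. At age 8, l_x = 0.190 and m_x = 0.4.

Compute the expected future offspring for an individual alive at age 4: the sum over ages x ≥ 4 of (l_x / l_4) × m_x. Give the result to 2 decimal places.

2.03

l_4 = 0.444. Conditional survival from age 4 to x is l_x / l_4.
  x=4: (0.444/0.444) × 0.9 = 0.9000
  x=5: (0.356/0.444) × 0.6 = 0.4811
  x=6: (0.253/0.444) × 0.5 = 0.2849
  x=7: (0.217/0.444) × 0.4 = 0.1955
  x=8: (0.190/0.444) × 0.4 = 0.1712
Sum = 0.9000 + 0.4811 + 0.2849 + 0.1955 + 0.1712 = 2.0327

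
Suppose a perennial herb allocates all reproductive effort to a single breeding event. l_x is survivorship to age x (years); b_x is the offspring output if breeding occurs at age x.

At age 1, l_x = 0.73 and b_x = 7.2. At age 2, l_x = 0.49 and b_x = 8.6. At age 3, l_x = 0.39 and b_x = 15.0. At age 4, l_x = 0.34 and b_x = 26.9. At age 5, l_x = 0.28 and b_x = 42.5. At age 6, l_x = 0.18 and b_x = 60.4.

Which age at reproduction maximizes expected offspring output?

5

Expected offspring if breeding at age x = l_x × b_x:
  age 1: 0.73 × 7.2 = 5.256
  age 2: 0.49 × 8.6 = 4.214
  age 3: 0.39 × 15.0 = 5.850
  age 4: 0.34 × 26.9 = 9.146
  age 5: 0.28 × 42.5 = 11.900
  age 6: 0.18 × 60.4 = 10.872
Maximum at age 5 (11.900).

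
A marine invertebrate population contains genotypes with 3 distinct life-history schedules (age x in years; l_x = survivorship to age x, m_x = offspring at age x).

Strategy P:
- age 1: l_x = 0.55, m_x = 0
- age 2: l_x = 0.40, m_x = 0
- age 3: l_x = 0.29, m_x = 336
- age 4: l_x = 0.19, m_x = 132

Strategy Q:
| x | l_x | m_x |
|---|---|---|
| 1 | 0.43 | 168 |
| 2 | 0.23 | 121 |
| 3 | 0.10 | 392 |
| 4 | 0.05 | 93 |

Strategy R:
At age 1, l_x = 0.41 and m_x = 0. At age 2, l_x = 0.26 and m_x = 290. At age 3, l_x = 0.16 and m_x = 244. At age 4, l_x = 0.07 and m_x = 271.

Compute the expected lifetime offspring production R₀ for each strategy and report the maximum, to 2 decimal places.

143.92

Strategy P: R₀ = 0.55×0 + 0.40×0 + 0.29×336 + 0.19×132 = 122.5200
Strategy Q: R₀ = 0.43×168 + 0.23×121 + 0.10×392 + 0.05×93 = 143.9200
Strategy R: R₀ = 0.41×0 + 0.26×290 + 0.16×244 + 0.07×271 = 133.4100
Highest R₀: strategy Q with 143.9200.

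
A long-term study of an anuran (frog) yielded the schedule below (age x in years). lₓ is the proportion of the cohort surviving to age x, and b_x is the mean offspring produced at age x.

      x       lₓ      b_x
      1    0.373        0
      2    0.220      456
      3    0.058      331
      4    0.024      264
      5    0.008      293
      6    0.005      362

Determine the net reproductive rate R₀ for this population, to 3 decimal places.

R₀ = Σ lₓ b_x:
  age 1: 0.373 × 0 = 0.0000
  age 2: 0.220 × 456 = 100.3200
  age 3: 0.058 × 331 = 19.1980
  age 4: 0.024 × 264 = 6.3360
  age 5: 0.008 × 293 = 2.3440
  age 6: 0.005 × 362 = 1.8100
R₀ = 0.0000 + 100.3200 + 19.1980 + 6.3360 + 2.3440 + 1.8100 = 130.0080

130.008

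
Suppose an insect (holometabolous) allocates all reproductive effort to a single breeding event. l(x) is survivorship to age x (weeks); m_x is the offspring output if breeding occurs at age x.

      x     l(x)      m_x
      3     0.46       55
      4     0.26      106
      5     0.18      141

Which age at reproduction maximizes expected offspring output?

Expected offspring if breeding at age x = l(x) × m_x:
  age 3: 0.46 × 55 = 25.300
  age 4: 0.26 × 106 = 27.560
  age 5: 0.18 × 141 = 25.380
Maximum at age 4 (27.560).

4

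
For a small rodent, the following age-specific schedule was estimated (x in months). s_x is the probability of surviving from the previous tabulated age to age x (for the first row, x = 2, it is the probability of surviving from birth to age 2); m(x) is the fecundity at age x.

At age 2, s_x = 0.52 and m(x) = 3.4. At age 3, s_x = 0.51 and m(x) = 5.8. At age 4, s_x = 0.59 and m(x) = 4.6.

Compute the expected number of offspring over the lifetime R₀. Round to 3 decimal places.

Survivorship from birth: l_x = s_2·s_3·…·s_x.
  l_2 = 0.52000
  l_3 = 0.26520
  l_4 = 0.15647
R₀ = Σ l_x m(x):
  age 2: 0.52000 × 3.4 = 1.7680
  age 3: 0.26520 × 5.8 = 1.5382
  age 4: 0.15647 × 4.6 = 0.7198
R₀ = 1.7680 + 1.5382 + 0.7198 = 4.0259

4.026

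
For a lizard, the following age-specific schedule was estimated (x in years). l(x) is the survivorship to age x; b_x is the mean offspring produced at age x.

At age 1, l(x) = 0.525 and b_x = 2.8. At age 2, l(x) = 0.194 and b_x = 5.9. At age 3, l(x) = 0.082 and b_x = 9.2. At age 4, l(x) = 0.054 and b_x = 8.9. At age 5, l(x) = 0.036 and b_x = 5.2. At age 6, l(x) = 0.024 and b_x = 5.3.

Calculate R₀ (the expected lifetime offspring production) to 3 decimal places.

4.164

R₀ = Σ l(x) b_x:
  age 1: 0.525 × 2.8 = 1.4700
  age 2: 0.194 × 5.9 = 1.1446
  age 3: 0.082 × 9.2 = 0.7544
  age 4: 0.054 × 8.9 = 0.4806
  age 5: 0.036 × 5.2 = 0.1872
  age 6: 0.024 × 5.3 = 0.1272
R₀ = 1.4700 + 1.1446 + 0.7544 + 0.4806 + 0.1872 + 0.1272 = 4.1640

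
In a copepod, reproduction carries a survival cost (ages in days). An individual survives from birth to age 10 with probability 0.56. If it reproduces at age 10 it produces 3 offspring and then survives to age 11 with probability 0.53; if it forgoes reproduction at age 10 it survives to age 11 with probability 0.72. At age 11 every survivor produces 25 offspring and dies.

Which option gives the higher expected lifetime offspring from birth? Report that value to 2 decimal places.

breed at age 10: R₀ = 0.56 × (3 + 0.53 × 25) = 0.56 × 16.2500 = 9.1000
delay to age 11: R₀ = 0.56 × (0.72 × 25) = 0.56 × 18.0000 = 10.0800
Higher: delay to age 11 (10.0800).

10.08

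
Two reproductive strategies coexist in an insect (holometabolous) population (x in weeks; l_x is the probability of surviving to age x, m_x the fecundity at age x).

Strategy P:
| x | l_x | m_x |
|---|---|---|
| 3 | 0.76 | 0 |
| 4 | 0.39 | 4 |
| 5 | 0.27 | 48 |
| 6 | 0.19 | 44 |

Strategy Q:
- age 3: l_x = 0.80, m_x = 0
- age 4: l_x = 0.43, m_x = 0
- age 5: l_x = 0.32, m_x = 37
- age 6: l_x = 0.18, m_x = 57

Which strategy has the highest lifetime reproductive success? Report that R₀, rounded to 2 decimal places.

Strategy P: R₀ = 0.76×0 + 0.39×4 + 0.27×48 + 0.19×44 = 22.8800
Strategy Q: R₀ = 0.80×0 + 0.43×0 + 0.32×37 + 0.18×57 = 22.1000
Highest R₀: strategy P with 22.8800.

22.88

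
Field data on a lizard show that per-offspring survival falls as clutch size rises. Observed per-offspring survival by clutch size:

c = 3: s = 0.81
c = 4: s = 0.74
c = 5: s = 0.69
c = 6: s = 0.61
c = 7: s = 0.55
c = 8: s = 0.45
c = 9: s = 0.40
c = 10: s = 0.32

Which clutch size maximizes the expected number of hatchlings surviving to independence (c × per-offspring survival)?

7

Expected hatchlings surviving to independence = c × s(c):
  c=3: 3 × 0.81 = 2.430
  c=4: 4 × 0.74 = 2.960
  c=5: 5 × 0.69 = 3.450
  c=6: 6 × 0.61 = 3.660
  c=7: 7 × 0.55 = 3.850
  c=8: 8 × 0.45 = 3.600
  c=9: 9 × 0.40 = 3.600
  c=10: 10 × 0.32 = 3.200
Maximum at c = 7 (3.850 hatchlings surviving to independence).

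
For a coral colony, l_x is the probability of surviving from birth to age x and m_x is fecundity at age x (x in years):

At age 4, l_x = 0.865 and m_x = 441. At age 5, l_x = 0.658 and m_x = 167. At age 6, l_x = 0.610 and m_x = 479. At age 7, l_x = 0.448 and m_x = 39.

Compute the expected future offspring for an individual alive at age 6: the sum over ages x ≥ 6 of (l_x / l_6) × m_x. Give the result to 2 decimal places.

l_6 = 0.610. Conditional survival from age 6 to x is l_x / l_6.
  x=6: (0.610/0.610) × 479 = 479.0000
  x=7: (0.448/0.610) × 39 = 28.6426
Sum = 479.0000 + 28.6426 = 507.6426

507.64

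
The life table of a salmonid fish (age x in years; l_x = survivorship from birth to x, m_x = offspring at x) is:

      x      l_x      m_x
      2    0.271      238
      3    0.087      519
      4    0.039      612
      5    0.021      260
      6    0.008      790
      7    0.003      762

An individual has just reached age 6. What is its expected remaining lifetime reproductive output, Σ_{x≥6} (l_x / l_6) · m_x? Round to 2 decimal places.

1075.75

l_6 = 0.008. Conditional survival from age 6 to x is l_x / l_6.
  x=6: (0.008/0.008) × 790 = 790.0000
  x=7: (0.003/0.008) × 762 = 285.7500
Sum = 790.0000 + 285.7500 = 1075.7500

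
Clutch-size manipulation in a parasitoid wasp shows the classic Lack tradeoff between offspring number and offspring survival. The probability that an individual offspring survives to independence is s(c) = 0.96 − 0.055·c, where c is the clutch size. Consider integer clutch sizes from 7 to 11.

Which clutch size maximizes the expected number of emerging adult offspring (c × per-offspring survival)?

Expected emerging adult offspring = c × s(c):
  c=7: 7 × 0.575 = 4.025
  c=8: 8 × 0.520 = 4.160
  c=9: 9 × 0.465 = 4.185
  c=10: 10 × 0.410 = 4.100
  c=11: 11 × 0.355 = 3.905
Maximum at c = 9 (4.185 emerging adult offspring).

9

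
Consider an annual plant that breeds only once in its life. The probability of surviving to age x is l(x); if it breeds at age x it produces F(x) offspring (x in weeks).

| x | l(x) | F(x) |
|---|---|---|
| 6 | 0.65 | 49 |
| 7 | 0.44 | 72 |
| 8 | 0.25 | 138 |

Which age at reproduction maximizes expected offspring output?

Expected offspring if breeding at age x = l(x) × F(x):
  age 6: 0.65 × 49 = 31.850
  age 7: 0.44 × 72 = 31.680
  age 8: 0.25 × 138 = 34.500
Maximum at age 8 (34.500).

8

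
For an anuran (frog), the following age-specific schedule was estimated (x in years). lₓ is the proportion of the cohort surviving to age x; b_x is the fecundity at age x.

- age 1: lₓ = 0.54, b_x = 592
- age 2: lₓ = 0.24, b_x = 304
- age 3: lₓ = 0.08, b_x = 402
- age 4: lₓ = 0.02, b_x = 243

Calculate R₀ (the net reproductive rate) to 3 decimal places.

R₀ = Σ lₓ b_x:
  age 1: 0.54 × 592 = 319.6800
  age 2: 0.24 × 304 = 72.9600
  age 3: 0.08 × 402 = 32.1600
  age 4: 0.02 × 243 = 4.8600
R₀ = 319.6800 + 72.9600 + 32.1600 + 4.8600 = 429.6600

429.660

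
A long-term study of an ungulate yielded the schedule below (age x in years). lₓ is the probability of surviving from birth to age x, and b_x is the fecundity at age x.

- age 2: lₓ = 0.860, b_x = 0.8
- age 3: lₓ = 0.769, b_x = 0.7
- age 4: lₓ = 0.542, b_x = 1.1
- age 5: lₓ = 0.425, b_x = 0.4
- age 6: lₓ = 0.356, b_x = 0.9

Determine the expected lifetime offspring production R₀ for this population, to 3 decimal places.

R₀ = Σ lₓ b_x:
  age 2: 0.860 × 0.8 = 0.6880
  age 3: 0.769 × 0.7 = 0.5383
  age 4: 0.542 × 1.1 = 0.5962
  age 5: 0.425 × 0.4 = 0.1700
  age 6: 0.356 × 0.9 = 0.3204
R₀ = 0.6880 + 0.5383 + 0.5962 + 0.1700 + 0.3204 = 2.3129

2.313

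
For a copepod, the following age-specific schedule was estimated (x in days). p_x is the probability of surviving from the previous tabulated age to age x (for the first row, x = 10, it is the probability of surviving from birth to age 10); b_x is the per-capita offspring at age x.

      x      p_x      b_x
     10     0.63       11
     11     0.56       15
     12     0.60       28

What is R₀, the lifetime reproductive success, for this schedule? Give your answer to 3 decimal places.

18.149

Survivorship from birth: l_x = p_10·p_11·…·p_x.
  l_10 = 0.63000
  l_11 = 0.35280
  l_12 = 0.21168
R₀ = Σ l_x b_x:
  age 10: 0.63000 × 11 = 6.9300
  age 11: 0.35280 × 15 = 5.2920
  age 12: 0.21168 × 28 = 5.9270
R₀ = 6.9300 + 5.2920 + 5.9270 = 18.1490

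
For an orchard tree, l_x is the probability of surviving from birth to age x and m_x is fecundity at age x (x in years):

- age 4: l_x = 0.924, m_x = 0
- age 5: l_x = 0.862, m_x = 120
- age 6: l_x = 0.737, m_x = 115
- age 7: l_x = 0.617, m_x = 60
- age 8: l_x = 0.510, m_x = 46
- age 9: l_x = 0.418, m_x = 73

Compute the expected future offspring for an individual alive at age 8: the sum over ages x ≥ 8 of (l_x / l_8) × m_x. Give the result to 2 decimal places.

105.83

l_8 = 0.510. Conditional survival from age 8 to x is l_x / l_8.
  x=8: (0.510/0.510) × 46 = 46.0000
  x=9: (0.418/0.510) × 73 = 59.8314
Sum = 46.0000 + 59.8314 = 105.8314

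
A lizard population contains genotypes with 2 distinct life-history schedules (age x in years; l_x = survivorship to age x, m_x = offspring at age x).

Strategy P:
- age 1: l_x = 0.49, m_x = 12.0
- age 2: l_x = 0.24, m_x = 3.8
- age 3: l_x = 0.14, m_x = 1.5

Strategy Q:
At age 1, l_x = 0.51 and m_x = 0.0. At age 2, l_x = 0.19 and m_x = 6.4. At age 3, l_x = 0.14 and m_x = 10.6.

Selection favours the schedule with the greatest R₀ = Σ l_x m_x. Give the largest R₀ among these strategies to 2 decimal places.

7.00

Strategy P: R₀ = 0.49×12.0 + 0.24×3.8 + 0.14×1.5 = 7.0020
Strategy Q: R₀ = 0.51×0.0 + 0.19×6.4 + 0.14×10.6 = 2.7000
Highest R₀: strategy P with 7.0020.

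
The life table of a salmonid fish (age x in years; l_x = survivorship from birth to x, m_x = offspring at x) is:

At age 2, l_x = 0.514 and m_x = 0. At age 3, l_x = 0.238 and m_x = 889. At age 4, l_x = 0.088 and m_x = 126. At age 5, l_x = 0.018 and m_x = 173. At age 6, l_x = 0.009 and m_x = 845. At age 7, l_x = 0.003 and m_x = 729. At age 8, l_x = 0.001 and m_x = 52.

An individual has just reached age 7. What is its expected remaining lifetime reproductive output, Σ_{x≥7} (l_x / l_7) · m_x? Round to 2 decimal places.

l_7 = 0.003. Conditional survival from age 7 to x is l_x / l_7.
  x=7: (0.003/0.003) × 729 = 729.0000
  x=8: (0.001/0.003) × 52 = 17.3333
Sum = 729.0000 + 17.3333 = 746.3333

746.33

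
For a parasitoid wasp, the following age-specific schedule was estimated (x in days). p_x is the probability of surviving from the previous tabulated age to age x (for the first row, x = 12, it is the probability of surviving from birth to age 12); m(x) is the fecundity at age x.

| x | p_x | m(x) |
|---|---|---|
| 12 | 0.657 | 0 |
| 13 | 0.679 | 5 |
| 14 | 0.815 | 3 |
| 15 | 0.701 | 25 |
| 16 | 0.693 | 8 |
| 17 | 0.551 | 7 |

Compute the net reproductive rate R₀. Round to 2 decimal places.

Survivorship from birth: l_x = p_12·p_13·…·p_x.
  l_12 = 0.65700
  l_13 = 0.44610
  l_14 = 0.36357
  l_15 = 0.25487
  l_16 = 0.17662
  l_17 = 0.09732
R₀ = Σ l_x m(x):
  age 12: 0.65700 × 0 = 0.0000
  age 13: 0.44610 × 5 = 2.2305
  age 14: 0.36357 × 3 = 1.0907
  age 15: 0.25487 × 25 = 6.3717
  age 16: 0.17662 × 8 = 1.4130
  age 17: 0.09732 × 7 = 0.6812
R₀ = 0.0000 + 2.2305 + 1.0907 + 6.3717 + 1.4130 + 0.6812 = 11.7872

11.79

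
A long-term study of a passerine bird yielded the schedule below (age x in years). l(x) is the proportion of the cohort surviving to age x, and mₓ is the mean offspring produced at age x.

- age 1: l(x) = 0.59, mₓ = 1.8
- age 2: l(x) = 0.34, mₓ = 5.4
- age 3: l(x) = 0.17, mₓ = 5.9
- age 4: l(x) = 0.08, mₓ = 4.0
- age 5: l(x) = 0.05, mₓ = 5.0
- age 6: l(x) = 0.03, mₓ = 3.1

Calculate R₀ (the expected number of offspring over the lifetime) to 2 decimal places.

4.56

R₀ = Σ l(x) mₓ:
  age 1: 0.59 × 1.8 = 1.0620
  age 2: 0.34 × 5.4 = 1.8360
  age 3: 0.17 × 5.9 = 1.0030
  age 4: 0.08 × 4.0 = 0.3200
  age 5: 0.05 × 5.0 = 0.2500
  age 6: 0.03 × 3.1 = 0.0930
R₀ = 1.0620 + 1.8360 + 1.0030 + 0.3200 + 0.2500 + 0.0930 = 4.5640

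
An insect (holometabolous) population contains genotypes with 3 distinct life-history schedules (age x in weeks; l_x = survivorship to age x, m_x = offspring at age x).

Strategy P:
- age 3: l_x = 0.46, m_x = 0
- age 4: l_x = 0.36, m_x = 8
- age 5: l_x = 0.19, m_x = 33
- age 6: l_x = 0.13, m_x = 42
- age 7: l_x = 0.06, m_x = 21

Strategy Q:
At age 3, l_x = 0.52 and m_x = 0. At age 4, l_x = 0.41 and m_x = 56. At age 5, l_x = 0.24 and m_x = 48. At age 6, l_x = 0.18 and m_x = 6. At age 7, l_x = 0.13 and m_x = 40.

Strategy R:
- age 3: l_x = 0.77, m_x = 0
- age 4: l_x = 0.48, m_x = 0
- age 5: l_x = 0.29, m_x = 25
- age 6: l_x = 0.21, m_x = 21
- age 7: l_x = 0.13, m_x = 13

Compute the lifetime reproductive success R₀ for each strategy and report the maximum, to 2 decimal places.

Strategy P: R₀ = 0.46×0 + 0.36×8 + 0.19×33 + 0.13×42 + 0.06×21 = 15.8700
Strategy Q: R₀ = 0.52×0 + 0.41×56 + 0.24×48 + 0.18×6 + 0.13×40 = 40.7600
Strategy R: R₀ = 0.77×0 + 0.48×0 + 0.29×25 + 0.21×21 + 0.13×13 = 13.3500
Highest R₀: strategy Q with 40.7600.

40.76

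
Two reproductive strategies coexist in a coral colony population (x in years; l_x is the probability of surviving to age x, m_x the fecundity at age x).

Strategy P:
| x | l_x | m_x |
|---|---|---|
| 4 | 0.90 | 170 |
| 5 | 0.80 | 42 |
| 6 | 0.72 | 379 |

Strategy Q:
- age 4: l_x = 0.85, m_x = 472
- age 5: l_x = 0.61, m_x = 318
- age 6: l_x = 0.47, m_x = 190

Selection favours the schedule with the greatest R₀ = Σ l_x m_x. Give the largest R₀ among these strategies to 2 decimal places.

Strategy P: R₀ = 0.90×170 + 0.80×42 + 0.72×379 = 459.4800
Strategy Q: R₀ = 0.85×472 + 0.61×318 + 0.47×190 = 684.4800
Highest R₀: strategy Q with 684.4800.

684.48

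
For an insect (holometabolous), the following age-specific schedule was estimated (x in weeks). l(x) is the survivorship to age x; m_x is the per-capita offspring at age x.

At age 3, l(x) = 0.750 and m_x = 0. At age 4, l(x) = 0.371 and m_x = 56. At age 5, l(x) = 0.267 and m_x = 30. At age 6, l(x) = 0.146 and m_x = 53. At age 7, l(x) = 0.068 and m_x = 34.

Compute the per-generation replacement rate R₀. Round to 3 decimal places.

R₀ = Σ l(x) m_x:
  age 3: 0.750 × 0 = 0.0000
  age 4: 0.371 × 56 = 20.7760
  age 5: 0.267 × 30 = 8.0100
  age 6: 0.146 × 53 = 7.7380
  age 7: 0.068 × 34 = 2.3120
R₀ = 0.0000 + 20.7760 + 8.0100 + 7.7380 + 2.3120 = 38.8360

38.836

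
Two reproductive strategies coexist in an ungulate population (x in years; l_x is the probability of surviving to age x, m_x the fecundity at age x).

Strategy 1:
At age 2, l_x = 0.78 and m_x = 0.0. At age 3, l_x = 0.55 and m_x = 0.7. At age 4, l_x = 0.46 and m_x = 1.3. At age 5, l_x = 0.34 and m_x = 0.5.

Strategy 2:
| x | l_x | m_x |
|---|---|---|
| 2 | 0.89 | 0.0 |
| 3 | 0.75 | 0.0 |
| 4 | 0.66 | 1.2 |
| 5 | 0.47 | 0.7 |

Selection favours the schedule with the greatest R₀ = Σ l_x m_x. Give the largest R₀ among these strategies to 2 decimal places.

1.15

Strategy 1: R₀ = 0.78×0.0 + 0.55×0.7 + 0.46×1.3 + 0.34×0.5 = 1.1530
Strategy 2: R₀ = 0.89×0.0 + 0.75×0.0 + 0.66×1.2 + 0.47×0.7 = 1.1210
Highest R₀: strategy 1 with 1.1530.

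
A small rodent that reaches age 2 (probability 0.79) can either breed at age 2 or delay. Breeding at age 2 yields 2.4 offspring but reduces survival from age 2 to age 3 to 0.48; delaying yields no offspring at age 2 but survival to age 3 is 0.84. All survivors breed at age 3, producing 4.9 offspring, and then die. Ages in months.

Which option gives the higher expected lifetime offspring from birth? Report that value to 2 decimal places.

breed at age 2: R₀ = 0.79 × (2.4 + 0.48 × 4.9) = 0.79 × 4.7520 = 3.7541
delay to age 3: R₀ = 0.79 × (0.84 × 4.9) = 0.79 × 4.1160 = 3.2516
Higher: breed at age 2 (3.7541).

3.75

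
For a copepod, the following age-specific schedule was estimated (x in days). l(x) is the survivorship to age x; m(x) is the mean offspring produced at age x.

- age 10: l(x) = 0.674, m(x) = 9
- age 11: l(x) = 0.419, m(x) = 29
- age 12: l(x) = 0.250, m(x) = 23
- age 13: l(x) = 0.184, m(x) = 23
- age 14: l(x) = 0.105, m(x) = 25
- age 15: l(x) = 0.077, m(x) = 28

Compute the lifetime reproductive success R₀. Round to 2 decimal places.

R₀ = Σ l(x) m(x):
  age 10: 0.674 × 9 = 6.0660
  age 11: 0.419 × 29 = 12.1510
  age 12: 0.250 × 23 = 5.7500
  age 13: 0.184 × 23 = 4.2320
  age 14: 0.105 × 25 = 2.6250
  age 15: 0.077 × 28 = 2.1560
R₀ = 6.0660 + 12.1510 + 5.7500 + 4.2320 + 2.6250 + 2.1560 = 32.9800

32.98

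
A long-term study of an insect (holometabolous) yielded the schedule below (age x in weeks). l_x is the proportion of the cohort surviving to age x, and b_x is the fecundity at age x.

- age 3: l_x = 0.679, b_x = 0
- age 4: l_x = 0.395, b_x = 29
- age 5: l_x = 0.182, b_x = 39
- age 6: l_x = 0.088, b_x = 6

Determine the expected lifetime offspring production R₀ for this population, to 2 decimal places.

19.08

R₀ = Σ l_x b_x:
  age 3: 0.679 × 0 = 0.0000
  age 4: 0.395 × 29 = 11.4550
  age 5: 0.182 × 39 = 7.0980
  age 6: 0.088 × 6 = 0.5280
R₀ = 0.0000 + 11.4550 + 7.0980 + 0.5280 = 19.0810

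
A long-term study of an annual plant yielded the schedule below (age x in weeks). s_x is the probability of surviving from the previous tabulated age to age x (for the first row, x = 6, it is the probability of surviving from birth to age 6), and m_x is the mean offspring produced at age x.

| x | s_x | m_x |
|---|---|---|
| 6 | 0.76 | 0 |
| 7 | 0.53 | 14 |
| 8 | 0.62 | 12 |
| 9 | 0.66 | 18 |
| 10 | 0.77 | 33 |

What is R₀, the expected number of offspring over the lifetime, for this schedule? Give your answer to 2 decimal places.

Survivorship from birth: l_x = s_6·s_7·…·s_x.
  l_6 = 0.76000
  l_7 = 0.40280
  l_8 = 0.24974
  l_9 = 0.16483
  l_10 = 0.12692
R₀ = Σ l_x m_x:
  age 6: 0.76000 × 0 = 0.0000
  age 7: 0.40280 × 14 = 5.6392
  age 8: 0.24974 × 12 = 2.9969
  age 9: 0.16483 × 18 = 2.9669
  age 10: 0.12692 × 33 = 4.1884
R₀ = 0.0000 + 5.6392 + 2.9969 + 2.9669 + 4.1884 = 15.7914

15.79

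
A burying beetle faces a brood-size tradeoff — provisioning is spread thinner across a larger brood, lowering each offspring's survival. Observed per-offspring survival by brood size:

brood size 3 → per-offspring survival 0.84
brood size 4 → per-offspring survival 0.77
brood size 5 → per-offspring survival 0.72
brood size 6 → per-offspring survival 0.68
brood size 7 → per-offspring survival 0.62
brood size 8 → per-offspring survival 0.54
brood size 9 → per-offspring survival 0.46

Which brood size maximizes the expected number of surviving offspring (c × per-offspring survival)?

7

Expected surviving offspring = c × s(c):
  c=3: 3 × 0.84 = 2.520
  c=4: 4 × 0.77 = 3.080
  c=5: 5 × 0.72 = 3.600
  c=6: 6 × 0.68 = 4.080
  c=7: 7 × 0.62 = 4.340
  c=8: 8 × 0.54 = 4.320
  c=9: 9 × 0.46 = 4.140
Maximum at c = 7 (4.340 surviving offspring).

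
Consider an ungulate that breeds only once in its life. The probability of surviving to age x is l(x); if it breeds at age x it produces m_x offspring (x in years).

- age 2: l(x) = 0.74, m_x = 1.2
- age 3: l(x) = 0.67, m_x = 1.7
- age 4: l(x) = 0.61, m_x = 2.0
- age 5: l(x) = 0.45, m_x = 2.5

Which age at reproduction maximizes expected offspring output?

4

Expected offspring if breeding at age x = l(x) × m_x:
  age 2: 0.74 × 1.2 = 0.888
  age 3: 0.67 × 1.7 = 1.139
  age 4: 0.61 × 2.0 = 1.220
  age 5: 0.45 × 2.5 = 1.125
Maximum at age 4 (1.220).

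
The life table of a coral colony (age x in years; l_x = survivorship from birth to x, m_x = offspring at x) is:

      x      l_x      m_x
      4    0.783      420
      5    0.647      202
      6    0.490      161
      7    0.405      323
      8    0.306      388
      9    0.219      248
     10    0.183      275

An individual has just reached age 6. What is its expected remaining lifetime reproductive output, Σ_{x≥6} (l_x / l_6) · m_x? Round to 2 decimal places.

883.82

l_6 = 0.490. Conditional survival from age 6 to x is l_x / l_6.
  x=6: (0.490/0.490) × 161 = 161.0000
  x=7: (0.405/0.490) × 323 = 266.9694
  x=8: (0.306/0.490) × 388 = 242.3020
  x=9: (0.219/0.490) × 248 = 110.8408
  x=10: (0.183/0.490) × 275 = 102.7041
Sum = 161.0000 + 266.9694 + 242.3020 + 110.8408 + 102.7041 = 883.8163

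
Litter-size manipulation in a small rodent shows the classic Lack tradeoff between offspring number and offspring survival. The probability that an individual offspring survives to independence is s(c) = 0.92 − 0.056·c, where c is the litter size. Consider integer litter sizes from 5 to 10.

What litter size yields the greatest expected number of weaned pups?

Expected weaned pups = c × s(c):
  c=5: 5 × 0.640 = 3.200
  c=6: 6 × 0.584 = 3.504
  c=7: 7 × 0.528 = 3.696
  c=8: 8 × 0.472 = 3.776
  c=9: 9 × 0.416 = 3.744
  c=10: 10 × 0.360 = 3.600
Maximum at c = 8 (3.776 weaned pups).

8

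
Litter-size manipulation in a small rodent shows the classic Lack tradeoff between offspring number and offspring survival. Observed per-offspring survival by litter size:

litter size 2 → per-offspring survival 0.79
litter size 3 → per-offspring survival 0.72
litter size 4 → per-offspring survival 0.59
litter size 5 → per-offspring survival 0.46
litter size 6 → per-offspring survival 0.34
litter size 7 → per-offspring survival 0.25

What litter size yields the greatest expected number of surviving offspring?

Expected surviving offspring = c × s(c):
  c=2: 2 × 0.79 = 1.580
  c=3: 3 × 0.72 = 2.160
  c=4: 4 × 0.59 = 2.360
  c=5: 5 × 0.46 = 2.300
  c=6: 6 × 0.34 = 2.040
  c=7: 7 × 0.25 = 1.750
Maximum at c = 4 (2.360 surviving offspring).

4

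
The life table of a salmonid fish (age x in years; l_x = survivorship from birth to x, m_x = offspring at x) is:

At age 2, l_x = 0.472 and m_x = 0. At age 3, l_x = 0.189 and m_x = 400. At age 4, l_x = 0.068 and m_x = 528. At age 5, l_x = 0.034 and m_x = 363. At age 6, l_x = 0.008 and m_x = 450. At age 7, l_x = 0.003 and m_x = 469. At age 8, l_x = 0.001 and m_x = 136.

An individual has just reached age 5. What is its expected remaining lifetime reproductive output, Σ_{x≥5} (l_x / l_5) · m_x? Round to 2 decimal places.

514.26

l_5 = 0.034. Conditional survival from age 5 to x is l_x / l_5.
  x=5: (0.034/0.034) × 363 = 363.0000
  x=6: (0.008/0.034) × 450 = 105.8824
  x=7: (0.003/0.034) × 469 = 41.3824
  x=8: (0.001/0.034) × 136 = 4.0000
Sum = 363.0000 + 105.8824 + 41.3824 + 4.0000 = 514.2647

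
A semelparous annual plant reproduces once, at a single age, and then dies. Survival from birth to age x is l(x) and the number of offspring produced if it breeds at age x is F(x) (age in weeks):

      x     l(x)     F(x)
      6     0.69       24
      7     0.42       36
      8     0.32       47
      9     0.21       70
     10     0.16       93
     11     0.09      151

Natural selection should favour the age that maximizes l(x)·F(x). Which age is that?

6

Expected offspring if breeding at age x = l(x) × F(x):
  age 6: 0.69 × 24 = 16.560
  age 7: 0.42 × 36 = 15.120
  age 8: 0.32 × 47 = 15.040
  age 9: 0.21 × 70 = 14.700
  age 10: 0.16 × 93 = 14.880
  age 11: 0.09 × 151 = 13.590
Maximum at age 6 (16.560).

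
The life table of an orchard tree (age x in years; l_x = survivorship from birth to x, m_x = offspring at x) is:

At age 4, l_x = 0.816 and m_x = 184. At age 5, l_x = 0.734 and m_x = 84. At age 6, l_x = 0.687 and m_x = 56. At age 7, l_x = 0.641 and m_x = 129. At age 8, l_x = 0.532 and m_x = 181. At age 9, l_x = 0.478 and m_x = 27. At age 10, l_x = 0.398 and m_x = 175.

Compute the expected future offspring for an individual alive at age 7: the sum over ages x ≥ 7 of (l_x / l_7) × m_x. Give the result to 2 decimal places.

408.01

l_7 = 0.641. Conditional survival from age 7 to x is l_x / l_7.
  x=7: (0.641/0.641) × 129 = 129.0000
  x=8: (0.532/0.641) × 181 = 150.2215
  x=9: (0.478/0.641) × 27 = 20.1342
  x=10: (0.398/0.641) × 175 = 108.6583
Sum = 129.0000 + 150.2215 + 20.1342 + 108.6583 = 408.0140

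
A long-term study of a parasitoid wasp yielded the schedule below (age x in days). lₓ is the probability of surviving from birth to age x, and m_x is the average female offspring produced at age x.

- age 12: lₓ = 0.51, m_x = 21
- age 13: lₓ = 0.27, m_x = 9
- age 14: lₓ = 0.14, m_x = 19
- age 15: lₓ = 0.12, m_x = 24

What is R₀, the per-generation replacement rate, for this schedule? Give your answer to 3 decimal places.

R₀ = Σ lₓ m_x:
  age 12: 0.51 × 21 = 10.7100
  age 13: 0.27 × 9 = 2.4300
  age 14: 0.14 × 19 = 2.6600
  age 15: 0.12 × 24 = 2.8800
R₀ = 10.7100 + 2.4300 + 2.6600 + 2.8800 = 18.6800

18.680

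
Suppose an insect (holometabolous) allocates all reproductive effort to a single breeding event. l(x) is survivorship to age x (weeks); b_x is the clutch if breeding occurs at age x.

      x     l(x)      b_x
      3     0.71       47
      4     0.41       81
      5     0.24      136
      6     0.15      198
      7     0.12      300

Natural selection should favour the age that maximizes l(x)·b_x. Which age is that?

Expected offspring if breeding at age x = l(x) × b_x:
  age 3: 0.71 × 47 = 33.370
  age 4: 0.41 × 81 = 33.210
  age 5: 0.24 × 136 = 32.640
  age 6: 0.15 × 198 = 29.700
  age 7: 0.12 × 300 = 36.000
Maximum at age 7 (36.000).

7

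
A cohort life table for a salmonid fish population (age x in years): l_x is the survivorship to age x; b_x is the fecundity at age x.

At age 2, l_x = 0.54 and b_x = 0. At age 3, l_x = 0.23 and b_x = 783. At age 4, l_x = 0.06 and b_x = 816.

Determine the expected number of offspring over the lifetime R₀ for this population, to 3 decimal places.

R₀ = Σ l_x b_x:
  age 2: 0.54 × 0 = 0.0000
  age 3: 0.23 × 783 = 180.0900
  age 4: 0.06 × 816 = 48.9600
R₀ = 0.0000 + 180.0900 + 48.9600 = 229.0500

229.050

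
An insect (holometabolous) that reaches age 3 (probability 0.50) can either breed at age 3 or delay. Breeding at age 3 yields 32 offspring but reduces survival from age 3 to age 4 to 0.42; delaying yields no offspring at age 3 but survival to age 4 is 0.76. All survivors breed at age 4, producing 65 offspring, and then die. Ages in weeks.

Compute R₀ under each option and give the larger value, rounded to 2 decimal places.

breed at age 3: R₀ = 0.50 × (32 + 0.42 × 65) = 0.50 × 59.3000 = 29.6500
delay to age 4: R₀ = 0.50 × (0.76 × 65) = 0.50 × 49.4000 = 24.7000
Higher: breed at age 3 (29.6500).

29.65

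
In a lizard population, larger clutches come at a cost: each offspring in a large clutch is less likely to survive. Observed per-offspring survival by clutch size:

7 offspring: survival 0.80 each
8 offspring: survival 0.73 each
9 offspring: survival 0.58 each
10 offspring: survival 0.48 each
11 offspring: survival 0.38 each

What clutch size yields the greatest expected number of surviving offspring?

8

Expected surviving offspring = c × s(c):
  c=7: 7 × 0.80 = 5.600
  c=8: 8 × 0.73 = 5.840
  c=9: 9 × 0.58 = 5.220
  c=10: 10 × 0.48 = 4.800
  c=11: 11 × 0.38 = 4.180
Maximum at c = 8 (5.840 surviving offspring).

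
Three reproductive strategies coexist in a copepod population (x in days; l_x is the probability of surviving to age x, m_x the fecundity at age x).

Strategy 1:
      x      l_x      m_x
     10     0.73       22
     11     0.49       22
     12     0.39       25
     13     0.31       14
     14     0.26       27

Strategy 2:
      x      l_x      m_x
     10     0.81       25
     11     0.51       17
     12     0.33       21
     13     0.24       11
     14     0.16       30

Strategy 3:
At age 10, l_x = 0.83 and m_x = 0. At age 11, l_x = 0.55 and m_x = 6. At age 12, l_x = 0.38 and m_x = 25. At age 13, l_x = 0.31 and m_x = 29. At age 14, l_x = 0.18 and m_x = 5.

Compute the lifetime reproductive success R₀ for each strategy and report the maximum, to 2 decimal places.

Strategy 1: R₀ = 0.73×22 + 0.49×22 + 0.39×25 + 0.31×14 + 0.26×27 = 47.9500
Strategy 2: R₀ = 0.81×25 + 0.51×17 + 0.33×21 + 0.24×11 + 0.16×30 = 43.2900
Strategy 3: R₀ = 0.83×0 + 0.55×6 + 0.38×25 + 0.31×29 + 0.18×5 = 22.6900
Highest R₀: strategy 1 with 47.9500.

47.95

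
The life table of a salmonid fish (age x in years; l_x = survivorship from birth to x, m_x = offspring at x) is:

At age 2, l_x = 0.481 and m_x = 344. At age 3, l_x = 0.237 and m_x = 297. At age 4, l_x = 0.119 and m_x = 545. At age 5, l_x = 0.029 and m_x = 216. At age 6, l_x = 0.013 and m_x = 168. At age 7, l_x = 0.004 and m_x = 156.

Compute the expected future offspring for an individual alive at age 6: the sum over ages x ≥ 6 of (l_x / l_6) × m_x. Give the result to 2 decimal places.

216.00

l_6 = 0.013. Conditional survival from age 6 to x is l_x / l_6.
  x=6: (0.013/0.013) × 168 = 168.0000
  x=7: (0.004/0.013) × 156 = 48.0000
Sum = 168.0000 + 48.0000 = 216.0000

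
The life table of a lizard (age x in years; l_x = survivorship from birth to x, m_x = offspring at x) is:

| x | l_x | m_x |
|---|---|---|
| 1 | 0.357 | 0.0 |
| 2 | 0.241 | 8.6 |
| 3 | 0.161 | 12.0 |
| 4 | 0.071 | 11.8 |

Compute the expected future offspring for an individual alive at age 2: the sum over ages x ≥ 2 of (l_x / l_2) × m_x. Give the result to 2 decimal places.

l_2 = 0.241. Conditional survival from age 2 to x is l_x / l_2.
  x=2: (0.241/0.241) × 8.6 = 8.6000
  x=3: (0.161/0.241) × 12.0 = 8.0166
  x=4: (0.071/0.241) × 11.8 = 3.4763
Sum = 8.6000 + 8.0166 + 3.4763 = 20.0929

20.09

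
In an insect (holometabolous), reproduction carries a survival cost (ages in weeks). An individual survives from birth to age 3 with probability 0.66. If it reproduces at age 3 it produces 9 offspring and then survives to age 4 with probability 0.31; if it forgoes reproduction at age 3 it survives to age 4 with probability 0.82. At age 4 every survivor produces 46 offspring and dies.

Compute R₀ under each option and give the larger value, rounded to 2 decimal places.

24.90

breed at age 3: R₀ = 0.66 × (9 + 0.31 × 46) = 0.66 × 23.2600 = 15.3516
delay to age 4: R₀ = 0.66 × (0.82 × 46) = 0.66 × 37.7200 = 24.8952
Higher: delay to age 4 (24.8952).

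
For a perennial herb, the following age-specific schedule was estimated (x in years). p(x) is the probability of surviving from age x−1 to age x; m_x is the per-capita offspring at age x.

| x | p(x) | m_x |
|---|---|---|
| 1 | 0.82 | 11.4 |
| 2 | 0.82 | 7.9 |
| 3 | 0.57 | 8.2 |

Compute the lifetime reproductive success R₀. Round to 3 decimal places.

Survivorship from birth: l_x = p_1·p_2·…·p_x.
  l_1 = 0.82000
  l_2 = 0.67240
  l_3 = 0.38327
R₀ = Σ l_x m_x:
  age 1: 0.82000 × 11.4 = 9.3480
  age 2: 0.67240 × 7.9 = 5.3120
  age 3: 0.38327 × 8.2 = 3.1428
R₀ = 9.3480 + 5.3120 + 3.1428 = 17.8028

17.803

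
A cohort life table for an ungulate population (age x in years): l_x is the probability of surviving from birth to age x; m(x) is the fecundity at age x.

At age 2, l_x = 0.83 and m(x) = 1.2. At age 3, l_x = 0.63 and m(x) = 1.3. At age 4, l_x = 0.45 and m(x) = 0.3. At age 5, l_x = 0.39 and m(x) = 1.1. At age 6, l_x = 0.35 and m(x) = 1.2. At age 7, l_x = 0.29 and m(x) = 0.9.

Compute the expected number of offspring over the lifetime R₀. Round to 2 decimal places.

3.06

R₀ = Σ l_x m(x):
  age 2: 0.83 × 1.2 = 0.9960
  age 3: 0.63 × 1.3 = 0.8190
  age 4: 0.45 × 0.3 = 0.1350
  age 5: 0.39 × 1.1 = 0.4290
  age 6: 0.35 × 1.2 = 0.4200
  age 7: 0.29 × 0.9 = 0.2610
R₀ = 0.9960 + 0.8190 + 0.1350 + 0.4290 + 0.4200 + 0.2610 = 3.0600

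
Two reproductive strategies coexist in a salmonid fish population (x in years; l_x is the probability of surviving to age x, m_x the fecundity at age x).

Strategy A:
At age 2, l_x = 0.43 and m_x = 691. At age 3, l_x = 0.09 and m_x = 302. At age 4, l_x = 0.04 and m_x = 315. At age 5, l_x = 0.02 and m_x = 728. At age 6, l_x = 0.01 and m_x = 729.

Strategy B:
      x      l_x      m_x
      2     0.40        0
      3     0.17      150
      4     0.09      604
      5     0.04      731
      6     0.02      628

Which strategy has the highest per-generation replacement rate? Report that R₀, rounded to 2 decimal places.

Strategy A: R₀ = 0.43×691 + 0.09×302 + 0.04×315 + 0.02×728 + 0.01×729 = 358.7600
Strategy B: R₀ = 0.40×0 + 0.17×150 + 0.09×604 + 0.04×731 + 0.02×628 = 121.6600
Highest R₀: strategy A with 358.7600.

358.76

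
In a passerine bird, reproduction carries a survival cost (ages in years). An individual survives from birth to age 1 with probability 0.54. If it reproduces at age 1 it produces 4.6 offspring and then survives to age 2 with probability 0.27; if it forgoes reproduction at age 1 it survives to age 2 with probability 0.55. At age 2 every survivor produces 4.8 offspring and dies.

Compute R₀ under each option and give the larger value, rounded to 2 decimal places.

3.18

breed at age 1: R₀ = 0.54 × (4.6 + 0.27 × 4.8) = 0.54 × 5.8960 = 3.1838
delay to age 2: R₀ = 0.54 × (0.55 × 4.8) = 0.54 × 2.6400 = 1.4256
Higher: breed at age 1 (3.1838).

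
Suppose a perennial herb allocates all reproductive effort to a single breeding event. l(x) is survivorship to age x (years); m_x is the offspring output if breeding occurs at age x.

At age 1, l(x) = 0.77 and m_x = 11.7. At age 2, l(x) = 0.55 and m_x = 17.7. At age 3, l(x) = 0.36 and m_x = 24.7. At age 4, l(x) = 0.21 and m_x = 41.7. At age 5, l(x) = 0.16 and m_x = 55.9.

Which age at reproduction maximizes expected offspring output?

2

Expected offspring if breeding at age x = l(x) × m_x:
  age 1: 0.77 × 11.7 = 9.009
  age 2: 0.55 × 17.7 = 9.735
  age 3: 0.36 × 24.7 = 8.892
  age 4: 0.21 × 41.7 = 8.757
  age 5: 0.16 × 55.9 = 8.944
Maximum at age 2 (9.735).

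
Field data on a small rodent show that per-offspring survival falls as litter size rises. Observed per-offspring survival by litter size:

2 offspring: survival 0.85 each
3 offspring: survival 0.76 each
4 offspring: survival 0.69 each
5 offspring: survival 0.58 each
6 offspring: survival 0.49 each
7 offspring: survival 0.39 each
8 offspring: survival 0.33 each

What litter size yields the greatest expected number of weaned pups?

Expected weaned pups = c × s(c):
  c=2: 2 × 0.85 = 1.700
  c=3: 3 × 0.76 = 2.280
  c=4: 4 × 0.69 = 2.760
  c=5: 5 × 0.58 = 2.900
  c=6: 6 × 0.49 = 2.940
  c=7: 7 × 0.39 = 2.730
  c=8: 8 × 0.33 = 2.640
Maximum at c = 6 (2.940 weaned pups).

6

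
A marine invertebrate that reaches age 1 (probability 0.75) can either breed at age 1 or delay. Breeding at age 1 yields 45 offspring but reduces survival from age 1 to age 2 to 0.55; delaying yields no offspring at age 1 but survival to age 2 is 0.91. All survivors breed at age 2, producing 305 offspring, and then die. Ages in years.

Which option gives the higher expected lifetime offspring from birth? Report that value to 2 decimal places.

breed at age 1: R₀ = 0.75 × (45 + 0.55 × 305) = 0.75 × 212.7500 = 159.5625
delay to age 2: R₀ = 0.75 × (0.91 × 305) = 0.75 × 277.5500 = 208.1625
Higher: delay to age 2 (208.1625).

208.16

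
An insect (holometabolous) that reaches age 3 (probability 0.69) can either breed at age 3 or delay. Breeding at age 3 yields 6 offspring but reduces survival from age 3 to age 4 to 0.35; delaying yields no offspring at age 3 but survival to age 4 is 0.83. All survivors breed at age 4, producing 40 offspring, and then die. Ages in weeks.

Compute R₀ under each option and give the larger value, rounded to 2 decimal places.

22.91

breed at age 3: R₀ = 0.69 × (6 + 0.35 × 40) = 0.69 × 20.0000 = 13.8000
delay to age 4: R₀ = 0.69 × (0.83 × 40) = 0.69 × 33.2000 = 22.9080
Higher: delay to age 4 (22.9080).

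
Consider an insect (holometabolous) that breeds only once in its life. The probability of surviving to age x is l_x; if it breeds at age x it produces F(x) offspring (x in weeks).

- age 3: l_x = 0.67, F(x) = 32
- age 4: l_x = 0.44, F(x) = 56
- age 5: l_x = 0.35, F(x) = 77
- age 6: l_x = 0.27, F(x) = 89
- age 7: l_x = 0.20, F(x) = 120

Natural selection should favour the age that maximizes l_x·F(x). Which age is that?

Expected offspring if breeding at age x = l_x × F(x):
  age 3: 0.67 × 32 = 21.440
  age 4: 0.44 × 56 = 24.640
  age 5: 0.35 × 77 = 26.950
  age 6: 0.27 × 89 = 24.030
  age 7: 0.20 × 120 = 24.000
Maximum at age 5 (26.950).

5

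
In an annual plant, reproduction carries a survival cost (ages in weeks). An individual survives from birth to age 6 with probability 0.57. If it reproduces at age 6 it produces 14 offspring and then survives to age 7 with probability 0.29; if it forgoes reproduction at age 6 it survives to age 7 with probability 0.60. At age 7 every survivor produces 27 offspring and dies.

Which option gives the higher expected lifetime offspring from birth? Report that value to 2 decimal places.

breed at age 6: R₀ = 0.57 × (14 + 0.29 × 27) = 0.57 × 21.8300 = 12.4431
delay to age 7: R₀ = 0.57 × (0.60 × 27) = 0.57 × 16.2000 = 9.2340
Higher: breed at age 6 (12.4431).

12.44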